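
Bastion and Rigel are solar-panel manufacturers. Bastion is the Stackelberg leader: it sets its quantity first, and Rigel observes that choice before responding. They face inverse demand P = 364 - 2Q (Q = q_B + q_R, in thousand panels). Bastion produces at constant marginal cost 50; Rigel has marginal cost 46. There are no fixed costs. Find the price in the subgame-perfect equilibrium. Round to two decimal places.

127.50

Solve by backward induction. Given q_B, the follower Rigel maximises π_R = (364 - 2q_B - 2q_R)q_R - 46q_R.
Setting the follower's marginal profit to zero, 318 - 2q_B - 4q_R = 0, i.e. q_R = (318 - 2q_B)/4.
Bastion substitutes q_R(q_B) into its own profit: π_B = q_B(364 - 2q_B - (318 - 2q_B)/2) - 50q_B = (205 - q_B)q_B - 50q_B.
Maximising: ∂π_B/∂q_B = 155 - 2q_B = 0, giving q_B = 155/2.
Then q_R = (318 - 2·(155/2))/4 = 163/4.
Total output Q = 473/4, so price P = 364 - 2·(473/4) = 255/2.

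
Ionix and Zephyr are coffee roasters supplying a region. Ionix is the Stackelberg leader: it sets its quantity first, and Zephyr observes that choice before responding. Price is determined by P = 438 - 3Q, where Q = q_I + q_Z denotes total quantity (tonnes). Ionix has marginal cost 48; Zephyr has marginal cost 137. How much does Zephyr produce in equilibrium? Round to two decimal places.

10.25

Solve by backward induction. Given q_I, the follower Zephyr maximises π_Z = (438 - 3q_I - 3q_Z)q_Z - 137q_Z.
∂π_Z/∂q_Z = 301 - 3q_I - 6q_Z = 0 gives the reaction function q_Z = (301 - 3q_I)/6.
The leader anticipates this reaction. Substituting into P = 438 - 3Q gives P = 575/2 - (3/2)q_I, so π_I = (575/2 - (3/2)q_I)q_I - 48q_I.
Leader FOC: 479/2 - 3q_I = 0, so q_I = 479/6.
Then q_Z = (301 - 3·(479/6))/6 = 41/4.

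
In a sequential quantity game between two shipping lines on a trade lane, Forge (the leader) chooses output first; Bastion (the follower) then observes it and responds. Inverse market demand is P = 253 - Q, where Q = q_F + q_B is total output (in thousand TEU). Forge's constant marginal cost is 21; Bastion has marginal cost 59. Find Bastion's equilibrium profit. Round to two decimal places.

Solve by backward induction. Given q_F, the follower Bastion maximises π_B = (253 - q_F - q_B)q_B - 59q_B.
Follower FOC: 194 - q_F - 2q_B = 0, so q_B(q_F) = (194 - q_F)/2.
Forge substitutes q_B(q_F) into its own profit: π_F = q_F(253 - q_F - (194 - q_F)/2) - 21q_F = (156 - (1/2)q_F)q_F - 21q_F.
Leader FOC: 135 - q_F = 0, so q_F = 135.
Then q_B = (194 - 135)/2 = 59/2.
Price P = 253 - 329/2 = 177/2.
Bastion's profit: (177/2 - 59)·(59/2) = 870.2500.

870.25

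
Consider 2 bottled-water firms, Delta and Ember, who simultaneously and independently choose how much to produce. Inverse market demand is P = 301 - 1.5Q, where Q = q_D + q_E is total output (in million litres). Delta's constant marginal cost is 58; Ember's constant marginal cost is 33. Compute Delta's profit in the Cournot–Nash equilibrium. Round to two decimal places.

3520.30

Delta's profit: π_D = (301 - 1.5Q)q_D - (58q_D). Setting ∂π_D/∂q_D = 0: 243 - 3q_D - (3/2)(q_E) = 0.
Ember's profit: π_E = (301 - 1.5Q)q_E - (33q_E). Setting ∂π_E/∂q_E = 0: 268 - 3q_E - (3/2)(q_D) = 0.
Best responses: q_D = (243 - (3/2)q_E)/3, q_E = (268 - (3/2)q_D)/3.
Solving the pair: q_D = 436/9, q_E = 586/9.
Price P = 301 - (3/2)·(1022/9) = 392/3.
Delta's profit: (392/3 - 58)·(436/9) = 3520.2963.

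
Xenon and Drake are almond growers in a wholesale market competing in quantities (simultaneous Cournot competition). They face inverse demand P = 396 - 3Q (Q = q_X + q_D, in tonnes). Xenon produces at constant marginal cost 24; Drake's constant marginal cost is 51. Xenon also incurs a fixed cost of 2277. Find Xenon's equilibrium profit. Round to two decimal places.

Xenon's profit: π_X = (396 - 3Q)q_X - (24q_X). Setting ∂π_X/∂q_X = 0: 372 - 6q_X - 3(q_D) = 0.
Drake's profit: π_D = (396 - 3Q)q_D - (51q_D). Setting ∂π_D/∂q_D = 0: 345 - 6q_D - 3(q_X) = 0.
Rearranging gives the reaction functions q_X = (372 - 3q_D)/6 and q_D = (345 - 3q_X)/6.
Substituting one into the other gives q_X = 133/3 and q_D = 106/3.
Price P = 396 - 3·(239/3) = 157.
Xenon's profit: (157 - 24)·(133/3) - 2277 = 3619.3333.

3619.33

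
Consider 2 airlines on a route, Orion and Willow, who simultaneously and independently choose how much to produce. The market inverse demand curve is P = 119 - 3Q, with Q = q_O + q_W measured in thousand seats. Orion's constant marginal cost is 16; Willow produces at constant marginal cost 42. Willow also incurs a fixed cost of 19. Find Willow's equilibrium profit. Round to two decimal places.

77.33

Orion's profit: π_O = (119 - 3Q)q_O - (16q_O). Setting ∂π_O/∂q_O = 0: 103 - 6q_O - 3(q_W) = 0.
Willow's profit: π_W = (119 - 3Q)q_W - (42q_W). Setting ∂π_W/∂q_W = 0: 77 - 6q_W - 3(q_O) = 0.
So q_O = (103 - 3q_W)/6 and q_W = (77 - 3q_O)/6.
Substituting one into the other gives q_O = 43/3 and q_W = 17/3.
Price P = 119 - 3·20 = 59.
Willow's profit: (59 - 42)·(17/3) - 19 = 232/3.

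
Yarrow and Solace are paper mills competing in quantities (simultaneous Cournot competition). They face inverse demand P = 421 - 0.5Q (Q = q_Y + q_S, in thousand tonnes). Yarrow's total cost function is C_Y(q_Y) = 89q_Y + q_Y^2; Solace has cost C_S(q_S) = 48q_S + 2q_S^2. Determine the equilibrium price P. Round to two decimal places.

Yarrow's profit: π_Y = (421 - 0.5Q)q_Y - (89q_Y + q_Y²). Setting ∂π_Y/∂q_Y = 0: 332 - 3q_Y - (1/2)(q_S) = 0.
Solace's first-order condition: 373 - 5q_S - (1/2)(q_Y) = 0.
Best responses: q_Y = (332 - (1/2)q_S)/3, q_S = (373 - (1/2)q_Y)/5.
Solving the pair: q_Y = 99.8983, q_S = 64.6102.
Total output Q = 164.5085, so price P = 421 - (1/2)·164.5085 = 338.7458.

338.75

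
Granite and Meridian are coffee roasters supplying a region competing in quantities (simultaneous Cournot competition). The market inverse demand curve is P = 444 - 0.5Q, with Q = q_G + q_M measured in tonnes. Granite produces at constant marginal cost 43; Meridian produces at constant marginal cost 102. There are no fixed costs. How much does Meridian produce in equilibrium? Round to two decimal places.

188.67

Granite's profit: π_G = (444 - 0.5Q)q_G - (43q_G). Setting ∂π_G/∂q_G = 0: 401 - q_G - (1/2)(q_M) = 0.
Meridian's first-order condition: 342 - q_M - (1/2)(q_G) = 0.
So q_G = (401 - (1/2)q_M) and q_M = (342 - (1/2)q_G).
Substituting one into the other gives q_G = 920/3 and q_M = 566/3.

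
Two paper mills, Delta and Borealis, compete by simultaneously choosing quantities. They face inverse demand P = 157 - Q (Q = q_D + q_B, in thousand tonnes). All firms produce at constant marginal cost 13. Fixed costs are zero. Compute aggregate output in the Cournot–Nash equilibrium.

96

Each firm earns π_i = (157 - Q)q_i - 13q_i.
Setting ∂π_i/∂q_i = 0 with rivals' quantities fixed: 144 - 2q_i - q_j = 0.
With identical firms every q_j equals q_i, so q_j = q_i and 144 = 3q_i, giving q_i = 48.
Total output Q = 48 + 48 = 96.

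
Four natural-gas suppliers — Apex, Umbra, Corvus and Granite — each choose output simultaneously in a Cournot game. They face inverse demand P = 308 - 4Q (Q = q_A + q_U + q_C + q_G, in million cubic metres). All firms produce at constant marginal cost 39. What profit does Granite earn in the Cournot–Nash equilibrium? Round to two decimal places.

A representative firm's profit is π_i = q_i(308 - 4Q) - 39q_i.
First-order condition (treating rivals' output as given): 269 - 8q_i - 4·Σ_{j≠i} q_j = 0.
By symmetry each firm produces the same amount; substituting Σ_{j≠i} q_j = 3q_i yields q_i = 269/20.
Price P = 308 - 4·(269/5) = 464/5.
Granite's profit: (464/5 - 39)·(269/20) = 723.6100.

723.61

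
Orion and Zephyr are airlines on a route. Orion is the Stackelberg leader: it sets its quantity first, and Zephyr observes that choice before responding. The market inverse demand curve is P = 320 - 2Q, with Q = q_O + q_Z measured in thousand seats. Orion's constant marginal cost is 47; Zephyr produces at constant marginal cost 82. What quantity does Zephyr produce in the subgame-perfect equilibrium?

21

The follower Zephyr best-responds to any q_O: π_Z = (320 - 2Q)q_Z - 82q_Z.
Follower FOC: 238 - 2q_O - 4q_Z = 0, so q_Z(q_O) = (238 - 2q_O)/4.
Orion substitutes q_Z(q_O) into its own profit: π_O = q_O(320 - 2q_O - (238 - 2q_O)/2) - 47q_O = (201 - q_O)q_O - 47q_O.
The leader's first-order condition 154 - 2q_O = 0 yields q_O = 77.
Then q_Z = (238 - 2·77)/4 = 21.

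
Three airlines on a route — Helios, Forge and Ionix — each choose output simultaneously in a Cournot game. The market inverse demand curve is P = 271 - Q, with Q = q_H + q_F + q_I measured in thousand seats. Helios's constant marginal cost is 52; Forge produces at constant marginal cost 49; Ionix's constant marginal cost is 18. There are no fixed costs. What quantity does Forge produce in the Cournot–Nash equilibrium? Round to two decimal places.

48.50

Helios's profit: π_H = (271 - Q)q_H - (52q_H). Setting ∂π_H/∂q_H = 0: 219 - 2q_H - (q_F + q_I) = 0.
Forge's first-order condition: 222 - 2q_F - (q_H + q_I) = 0.
Ionix's profit: π_I = (271 - Q)q_I - (18q_I). Setting ∂π_I/∂q_I = 0: 253 - 2q_I - (q_H + q_F) = 0.
Summing all 3 equations gives 694 − 4Q = 0, hence Q = 347/2.
Back-substituting: q_H = (219 − 347/2) = 91/2, q_F = (222 − 347/2) = 97/2, q_I = (253 − 347/2) = 159/2.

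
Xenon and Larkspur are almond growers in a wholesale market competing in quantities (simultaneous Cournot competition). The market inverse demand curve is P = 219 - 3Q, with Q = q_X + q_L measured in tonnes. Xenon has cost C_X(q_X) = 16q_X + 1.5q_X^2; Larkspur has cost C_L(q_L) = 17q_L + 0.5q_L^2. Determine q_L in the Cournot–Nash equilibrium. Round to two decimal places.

22.39

Xenon's profit: π_X = (219 - 3Q)q_X - (16q_X + (3/2)q_X²). Setting ∂π_X/∂q_X = 0: 203 - 9q_X - 3(q_L) = 0.
Larkspur's first-order condition: 202 - 7q_L - 3(q_X) = 0.
So q_X = (203 - 3q_L)/9 and q_L = (202 - 3q_X)/7.
Substituting one into the other gives q_X = 815/54 and q_L = 403/18.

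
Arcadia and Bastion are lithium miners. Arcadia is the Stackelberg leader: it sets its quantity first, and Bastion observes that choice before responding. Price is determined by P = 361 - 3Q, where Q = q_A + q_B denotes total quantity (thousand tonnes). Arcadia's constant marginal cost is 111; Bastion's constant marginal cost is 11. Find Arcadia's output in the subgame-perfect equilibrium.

25

The follower Bastion best-responds to any q_A: π_B = (361 - 3Q)q_B - 11q_B.
Setting the follower's marginal profit to zero, 350 - 3q_A - 6q_B = 0, i.e. q_B = (350 - 3q_A)/6.
Arcadia substitutes q_B(q_A) into its own profit: π_A = q_A(361 - 3q_A - (350 - 3q_A)/2) - 111q_A = (186 - (3/2)q_A)q_A - 111q_A.
Maximising: ∂π_A/∂q_A = 75 - 3q_A = 0, giving q_A = 25.
Then q_B = (350 - 3·25)/6 = 275/6.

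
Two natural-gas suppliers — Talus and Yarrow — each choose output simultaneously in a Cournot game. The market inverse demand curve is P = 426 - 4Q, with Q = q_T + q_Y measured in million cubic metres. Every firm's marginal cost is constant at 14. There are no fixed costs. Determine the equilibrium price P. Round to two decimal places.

151.33

Each firm earns π_i = (426 - 4Q)q_i - 14q_i.
First-order condition (treating rivals' output as given): 412 - 8q_i - 4q_j = 0.
With identical firms every q_j equals q_i, so q_j = q_i and 412 = 12q_i, giving q_i = 103/3.
Total output Q = 206/3, so price P = 426 - 4·(206/3) = 454/3.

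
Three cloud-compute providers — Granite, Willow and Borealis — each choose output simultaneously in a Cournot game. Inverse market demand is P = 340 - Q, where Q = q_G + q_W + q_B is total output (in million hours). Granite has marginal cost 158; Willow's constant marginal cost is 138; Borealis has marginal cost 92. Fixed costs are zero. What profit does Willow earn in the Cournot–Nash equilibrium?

1936

Granite's profit: π_G = (340 - Q)q_G - (158q_G). Setting ∂π_G/∂q_G = 0: 182 - 2q_G - (q_W + q_B) = 0.
Willow's profit: π_W = (340 - Q)q_W - (138q_W). Setting ∂π_W/∂q_W = 0: 202 - 2q_W - (q_G + q_B) = 0.
Borealis's profit: π_B = (340 - Q)q_B - (92q_B). Setting ∂π_B/∂q_B = 0: 248 - 2q_B - (q_G + q_W) = 0.
Summing all 3 equations gives 632 − 4Q = 0, hence Q = 158.
Back-substituting: q_G = (182 − 158) = 24, q_W = (202 − 158) = 44, q_B = (248 − 158) = 90.
Price P = 340 - 158 = 182.
Willow's profit: (182 - 138)·44 = 1936.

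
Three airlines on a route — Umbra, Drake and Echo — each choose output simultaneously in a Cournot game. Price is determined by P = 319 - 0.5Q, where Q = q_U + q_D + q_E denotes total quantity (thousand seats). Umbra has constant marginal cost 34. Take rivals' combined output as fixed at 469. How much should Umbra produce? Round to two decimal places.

50.50

With rivals' combined output fixed at 469, Umbra's profit is π_U = (319 - (1/2)·469 - (1/2)q_U)q_U - (34q_U) = (169/2 - (1/2)q_U)q_U - (34q_U).
∂π_U/∂q_U = 101/2 - q_U = 0, so q_U = 101/2.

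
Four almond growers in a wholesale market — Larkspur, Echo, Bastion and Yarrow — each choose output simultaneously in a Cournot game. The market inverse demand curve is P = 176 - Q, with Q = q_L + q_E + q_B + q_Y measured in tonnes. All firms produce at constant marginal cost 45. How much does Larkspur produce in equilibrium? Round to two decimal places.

26.20

A representative firm's profit is π_i = q_i(176 - Q) - 45q_i.
First-order condition (treating rivals' output as given): 131 - 2q_i - Σ_{j≠i} q_j = 0.
By symmetry each firm produces the same amount; substituting Σ_{j≠i} q_j = 3q_i yields q_i = 131/5.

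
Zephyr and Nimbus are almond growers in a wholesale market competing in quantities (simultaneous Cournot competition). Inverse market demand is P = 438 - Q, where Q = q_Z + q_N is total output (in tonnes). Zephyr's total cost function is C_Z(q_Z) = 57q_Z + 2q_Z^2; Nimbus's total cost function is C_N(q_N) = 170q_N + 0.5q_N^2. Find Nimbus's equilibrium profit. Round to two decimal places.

7814.16

Zephyr's profit: π_Z = (438 - Q)q_Z - (57q_Z + 2q_Z²). Setting ∂π_Z/∂q_Z = 0: 381 - 6q_Z - (q_N) = 0.
Nimbus's first-order condition: 268 - 3q_N - (q_Z) = 0.
So q_Z = (381 - q_N)/6 and q_N = (268 - q_Z)/3.
Substituting one into the other gives q_Z = 875/17 and q_N = 1227/17.
Price P = 438 - 123.6471 = 314.3529.
Nimbus's profit: 314.3529·(1227/17) - 170·(1227/17) - (1/2)(1227/17)² = 7814.1644.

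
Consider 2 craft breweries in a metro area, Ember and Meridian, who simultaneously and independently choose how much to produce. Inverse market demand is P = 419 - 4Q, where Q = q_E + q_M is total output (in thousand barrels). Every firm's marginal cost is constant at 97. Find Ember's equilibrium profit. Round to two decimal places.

2880.11

Each firm earns π_i = (419 - 4Q)q_i - 97q_i.
First-order condition (treating rivals' output as given): 322 - 8q_i - 4q_j = 0.
By symmetry each firm produces the same amount; substituting q_j = q_i yields q_i = 322/12 = 161/6.
Price P = 419 - 4·(161/3) = 613/3.
Ember's profit: (613/3 - 97)·(161/6) = 2880.1111.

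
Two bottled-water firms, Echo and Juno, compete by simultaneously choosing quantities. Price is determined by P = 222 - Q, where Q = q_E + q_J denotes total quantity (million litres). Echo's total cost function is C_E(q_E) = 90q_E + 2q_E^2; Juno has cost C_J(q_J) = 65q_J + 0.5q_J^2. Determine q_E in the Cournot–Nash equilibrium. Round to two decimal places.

Echo's profit: π_E = (222 - Q)q_E - (90q_E + 2q_E²). Setting ∂π_E/∂q_E = 0: 132 - 6q_E - (q_J) = 0.
Juno's profit: π_J = (222 - Q)q_J - (65q_J + (1/2)q_J²). Setting ∂π_J/∂q_J = 0: 157 - 3q_J - (q_E) = 0.
So q_E = (132 - q_J)/6 and q_J = (157 - q_E)/3.
Solving the pair: q_E = 239/17, q_J = 810/17.

14.06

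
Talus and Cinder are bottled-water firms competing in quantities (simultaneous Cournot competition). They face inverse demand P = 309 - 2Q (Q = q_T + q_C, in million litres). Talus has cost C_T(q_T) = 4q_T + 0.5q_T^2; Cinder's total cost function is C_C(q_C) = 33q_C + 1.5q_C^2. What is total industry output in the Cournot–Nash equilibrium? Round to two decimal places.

Talus's profit: π_T = (309 - 2Q)q_T - (4q_T + (1/2)q_T²). Setting ∂π_T/∂q_T = 0: 305 - 5q_T - 2(q_C) = 0.
Cinder's profit: π_C = (309 - 2Q)q_C - (33q_C + (3/2)q_C²). Setting ∂π_C/∂q_C = 0: 276 - 7q_C - 2(q_T) = 0.
Rearranging gives the reaction functions q_T = (305 - 2q_C)/5 and q_C = (276 - 2q_T)/7.
Solving the pair: q_T = 1583/31, q_C = 770/31.
Total output Q = 1583/31 + 770/31 = 75.9032.

75.90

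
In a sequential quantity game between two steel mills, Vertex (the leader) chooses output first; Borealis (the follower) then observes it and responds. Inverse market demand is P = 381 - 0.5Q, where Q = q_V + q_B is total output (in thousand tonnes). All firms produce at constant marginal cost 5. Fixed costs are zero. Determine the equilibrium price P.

99

The follower Borealis best-responds to any q_V: π_B = (381 - 0.5Q)q_B - 5q_B.
Follower FOC: 376 - (1/2)q_V - q_B = 0, so q_B(q_V) = (376 - (1/2)q_V).
The leader anticipates this reaction. Substituting into P = 381 - 0.5Q gives P = 193 - (1/4)q_V, so π_V = (193 - (1/4)q_V)q_V - 5q_V.
Maximising: ∂π_V/∂q_V = 188 - (1/2)q_V = 0, giving q_V = 376.
Then q_B = (376 - (1/2)·376) = 188.
Total output Q = 564, so price P = 381 - (1/2)·564 = 99.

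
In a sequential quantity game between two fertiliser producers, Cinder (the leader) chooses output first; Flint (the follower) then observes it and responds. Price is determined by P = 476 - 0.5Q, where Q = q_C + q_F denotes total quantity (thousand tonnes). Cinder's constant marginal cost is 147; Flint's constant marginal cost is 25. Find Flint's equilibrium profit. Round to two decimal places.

Solve by backward induction. Given q_C, the follower Flint maximises π_F = (476 - (1/2)q_C - (1/2)q_F)q_F - 25q_F.
Setting the follower's marginal profit to zero, 451 - (1/2)q_C - q_F = 0, i.e. q_F = (451 - (1/2)q_C).
Cinder substitutes q_F(q_C) into its own profit: π_C = q_C(476 - (1/2)q_C - (451 - (1/2)q_C)/2) - 147q_C = (501/2 - (1/4)q_C)q_C - 147q_C.
Maximising: ∂π_C/∂q_C = 207/2 - (1/2)q_C = 0, giving q_C = 207.
Then q_F = (451 - (1/2)·207) = 695/2.
Price P = 476 - (1/2)·(1109/2) = 795/4.
Flint's profit: (795/4 - 25)·(695/2) = 60378.1250.

60378.13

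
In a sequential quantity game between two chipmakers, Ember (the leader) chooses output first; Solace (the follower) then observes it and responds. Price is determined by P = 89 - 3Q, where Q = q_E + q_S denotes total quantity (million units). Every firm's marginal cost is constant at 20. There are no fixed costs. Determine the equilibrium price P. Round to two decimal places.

The follower Solace best-responds to any q_E: π_S = (89 - 3Q)q_S - 20q_S.
Setting the follower's marginal profit to zero, 69 - 3q_E - 6q_S = 0, i.e. q_S = (69 - 3q_E)/6.
The leader anticipates this reaction. Substituting into P = 89 - 3Q gives P = 109/2 - (3/2)q_E, so π_E = (109/2 - (3/2)q_E)q_E - 20q_E.
Maximising: ∂π_E/∂q_E = 69/2 - 3q_E = 0, giving q_E = 23/2.
Then q_S = (69 - 3·(23/2))/6 = 23/4.
Total output Q = 69/4, so price P = 89 - 3·(69/4) = 149/4.

37.25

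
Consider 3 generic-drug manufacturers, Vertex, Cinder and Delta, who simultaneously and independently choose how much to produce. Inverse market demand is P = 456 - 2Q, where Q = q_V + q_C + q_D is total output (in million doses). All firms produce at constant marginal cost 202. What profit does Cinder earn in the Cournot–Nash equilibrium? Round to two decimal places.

2016.13

A representative firm's profit is π_i = q_i(456 - 2Q) - 202q_i.
First-order condition (treating rivals' output as given): 254 - 4q_i - 2·Σ_{j≠i} q_j = 0.
With identical firms every q_j equals q_i, so Σ_{j≠i} q_j = 2q_i and 254 = 8q_i, giving q_i = 127/4.
Price P = 456 - 2·(381/4) = 531/2.
Cinder's profit: (531/2 - 202)·(127/4) = 2016.1250.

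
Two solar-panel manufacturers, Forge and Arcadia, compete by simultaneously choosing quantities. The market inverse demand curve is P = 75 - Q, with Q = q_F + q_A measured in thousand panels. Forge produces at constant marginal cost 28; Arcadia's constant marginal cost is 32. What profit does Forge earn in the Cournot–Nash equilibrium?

289

Forge's profit: π_F = (75 - Q)q_F - (28q_F). Setting ∂π_F/∂q_F = 0: 47 - 2q_F - (q_A) = 0.
Arcadia's profit: π_A = (75 - Q)q_A - (32q_A). Setting ∂π_A/∂q_A = 0: 43 - 2q_A - (q_F) = 0.
Rearranging gives the reaction functions q_F = (47 - q_A)/2 and q_A = (43 - q_F)/2.
Solving the pair: q_F = 17, q_A = 13.
Price P = 75 - 30 = 45.
Forge's profit: (45 - 28)·17 = 289.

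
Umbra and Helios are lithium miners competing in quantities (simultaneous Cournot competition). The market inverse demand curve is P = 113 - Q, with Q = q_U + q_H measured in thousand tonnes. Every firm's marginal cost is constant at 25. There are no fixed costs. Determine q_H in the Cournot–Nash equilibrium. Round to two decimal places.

29.33

A representative firm's profit is π_i = q_i(113 - Q) - 25q_i.
First-order condition (treating rivals' output as given): 88 - 2q_i - q_j = 0.
With identical firms every q_j equals q_i, so q_j = q_i and 88 = 3q_i, giving q_i = 88/3.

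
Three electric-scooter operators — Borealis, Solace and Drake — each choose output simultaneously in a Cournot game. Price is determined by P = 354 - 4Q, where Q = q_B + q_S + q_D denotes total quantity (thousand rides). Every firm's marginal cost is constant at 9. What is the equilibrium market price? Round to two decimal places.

95.25

A representative firm's profit is π_i = q_i(354 - 4Q) - 9q_i.
Setting ∂π_i/∂q_i = 0 with rivals' quantities fixed: 345 - 8q_i - 4·Σ_{j≠i} q_j = 0.
With identical firms every q_j equals q_i, so Σ_{j≠i} q_j = 2q_i and 345 = 16q_i, giving q_i = 345/16.
Total output Q = 1035/16, so price P = 354 - 4·(1035/16) = 381/4.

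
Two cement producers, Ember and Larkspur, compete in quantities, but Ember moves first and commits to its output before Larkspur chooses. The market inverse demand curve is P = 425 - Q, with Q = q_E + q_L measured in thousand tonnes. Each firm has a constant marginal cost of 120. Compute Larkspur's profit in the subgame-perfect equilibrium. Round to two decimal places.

The follower Larkspur best-responds to any q_E: π_L = (425 - Q)q_L - 120q_L.
∂π_L/∂q_L = 305 - q_E - 2q_L = 0 gives the reaction function q_L = (305 - q_E)/2.
The leader anticipates this reaction. Substituting into P = 425 - Q gives P = 545/2 - (1/2)q_E, so π_E = (545/2 - (1/2)q_E)q_E - 120q_E.
Maximising: ∂π_E/∂q_E = 305/2 - q_E = 0, giving q_E = 305/2.
Then q_L = (305 - 305/2)/2 = 305/4.
Price P = 425 - 915/4 = 785/4.
Larkspur's profit: (785/4 - 120)·(305/4) = 5814.0625.

5814.06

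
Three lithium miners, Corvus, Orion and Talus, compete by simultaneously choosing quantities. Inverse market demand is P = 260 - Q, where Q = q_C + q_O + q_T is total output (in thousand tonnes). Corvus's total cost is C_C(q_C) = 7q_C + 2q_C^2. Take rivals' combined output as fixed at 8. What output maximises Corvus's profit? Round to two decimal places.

With rivals' combined output fixed at 8, Corvus's profit is π_C = (260 - 8 - q_C)q_C - (7q_C + 2q_C²) = (252 - q_C)q_C - (7q_C + 2q_C²).
∂π_C/∂q_C = 245 - 6q_C = 0, so q_C = 245/6.

40.83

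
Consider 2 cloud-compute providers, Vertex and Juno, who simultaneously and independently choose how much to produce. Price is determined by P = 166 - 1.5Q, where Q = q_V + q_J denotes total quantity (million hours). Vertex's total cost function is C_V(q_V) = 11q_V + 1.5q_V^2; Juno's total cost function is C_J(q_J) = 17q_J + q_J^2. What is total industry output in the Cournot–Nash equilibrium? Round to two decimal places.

43.71

Vertex's profit: π_V = (166 - 1.5Q)q_V - (11q_V + (3/2)q_V²). Setting ∂π_V/∂q_V = 0: 155 - 6q_V - (3/2)(q_J) = 0.
Juno's profit: π_J = (166 - 1.5Q)q_J - (17q_J + q_J²). Setting ∂π_J/∂q_J = 0: 149 - 5q_J - (3/2)(q_V) = 0.
Best responses: q_V = (155 - (3/2)q_J)/6, q_J = (149 - (3/2)q_V)/5.
Solving the pair: q_V = 19.8739, q_J = 882/37.
Total output Q = 19.8739 + 882/37 = 43.7117.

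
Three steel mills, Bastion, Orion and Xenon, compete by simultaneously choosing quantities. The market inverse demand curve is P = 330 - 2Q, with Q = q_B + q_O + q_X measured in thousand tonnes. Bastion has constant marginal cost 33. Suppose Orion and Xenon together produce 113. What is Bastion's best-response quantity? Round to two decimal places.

With rivals' combined output fixed at 113, Bastion's profit is π_B = (330 - 2·113 - 2q_B)q_B - (33q_B) = (104 - 2q_B)q_B - (33q_B).
∂π_B/∂q_B = 71 - 4q_B = 0, so q_B = 71/4.

17.75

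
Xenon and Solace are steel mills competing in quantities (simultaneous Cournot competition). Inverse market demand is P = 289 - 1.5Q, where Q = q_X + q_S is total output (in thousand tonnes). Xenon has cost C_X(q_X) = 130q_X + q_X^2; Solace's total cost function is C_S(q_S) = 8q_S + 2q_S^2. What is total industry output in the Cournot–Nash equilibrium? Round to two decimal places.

Xenon's profit: π_X = (289 - 1.5Q)q_X - (130q_X + q_X²). Setting ∂π_X/∂q_X = 0: 159 - 5q_X - (3/2)(q_S) = 0.
Solace's profit: π_S = (289 - 1.5Q)q_S - (8q_S + 2q_S²). Setting ∂π_S/∂q_S = 0: 281 - 7q_S - (3/2)(q_X) = 0.
Best responses: q_X = (159 - (3/2)q_S)/5, q_S = (281 - (3/2)q_X)/7.
Substituting one into the other gives q_X = 21.1145 and q_S = 35.6183.
Total output Q = 21.1145 + 35.6183 = 56.7328.

56.73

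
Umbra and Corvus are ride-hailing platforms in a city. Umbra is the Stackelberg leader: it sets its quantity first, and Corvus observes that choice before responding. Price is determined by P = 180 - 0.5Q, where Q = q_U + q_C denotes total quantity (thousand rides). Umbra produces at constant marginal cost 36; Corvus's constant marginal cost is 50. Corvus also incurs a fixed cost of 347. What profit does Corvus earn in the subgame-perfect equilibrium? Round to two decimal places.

The follower Corvus best-responds to any q_U: π_C = (180 - 0.5Q)q_C - 50q_C.
∂π_C/∂q_C = 130 - (1/2)q_U - q_C = 0 gives the reaction function q_C = (130 - (1/2)q_U).
Umbra substitutes q_C(q_U) into its own profit: π_U = q_U(180 - (1/2)q_U - (130 - (1/2)q_U)/2) - 36q_U = (115 - (1/4)q_U)q_U - 36q_U.
Leader FOC: 79 - (1/2)q_U = 0, so q_U = 158.
Then q_C = (130 - (1/2)·158) = 51.
Price P = 180 - (1/2)·209 = 151/2.
Corvus's profit: (151/2 - 50)·51 - 347 = 1907/2.

953.50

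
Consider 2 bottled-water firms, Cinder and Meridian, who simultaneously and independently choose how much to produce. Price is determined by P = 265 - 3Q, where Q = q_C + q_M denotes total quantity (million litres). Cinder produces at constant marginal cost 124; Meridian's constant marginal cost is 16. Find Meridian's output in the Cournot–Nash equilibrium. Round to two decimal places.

Cinder's profit: π_C = (265 - 3Q)q_C - (124q_C). Setting ∂π_C/∂q_C = 0: 141 - 6q_C - 3(q_M) = 0.
Meridian's profit: π_M = (265 - 3Q)q_M - (16q_M). Setting ∂π_M/∂q_M = 0: 249 - 6q_M - 3(q_C) = 0.
Best responses: q_C = (141 - 3q_M)/6, q_M = (249 - 3q_C)/6.
Solving the pair: q_C = 11/3, q_M = 119/3.

39.67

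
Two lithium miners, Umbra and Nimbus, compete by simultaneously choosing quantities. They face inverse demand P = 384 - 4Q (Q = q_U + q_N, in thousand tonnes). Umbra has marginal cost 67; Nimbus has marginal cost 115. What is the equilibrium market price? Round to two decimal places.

Umbra's profit: π_U = (384 - 4Q)q_U - (67q_U). Setting ∂π_U/∂q_U = 0: 317 - 8q_U - 4(q_N) = 0.
Nimbus's first-order condition: 269 - 8q_N - 4(q_U) = 0.
Best responses: q_U = (317 - 4q_N)/8, q_N = (269 - 4q_U)/8.
Solving the pair: q_U = 365/12, q_N = 221/12.
Total output Q = 293/6, so price P = 384 - 4·(293/6) = 566/3.

188.67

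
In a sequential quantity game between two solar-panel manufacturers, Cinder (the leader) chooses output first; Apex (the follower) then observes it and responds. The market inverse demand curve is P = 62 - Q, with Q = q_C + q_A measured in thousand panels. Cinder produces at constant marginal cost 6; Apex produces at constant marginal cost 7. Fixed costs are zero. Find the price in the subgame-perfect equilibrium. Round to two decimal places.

20.25

The follower Apex best-responds to any q_C: π_A = (62 - Q)q_A - 7q_A.
∂π_A/∂q_A = 55 - q_C - 2q_A = 0 gives the reaction function q_A = (55 - q_C)/2.
Cinder substitutes q_A(q_C) into its own profit: π_C = q_C(62 - q_C - (55 - q_C)/2) - 6q_C = (69/2 - (1/2)q_C)q_C - 6q_C.
Leader FOC: 57/2 - q_C = 0, so q_C = 57/2.
Then q_A = (55 - 57/2)/2 = 53/4.
Total output Q = 167/4, so price P = 62 - 167/4 = 81/4.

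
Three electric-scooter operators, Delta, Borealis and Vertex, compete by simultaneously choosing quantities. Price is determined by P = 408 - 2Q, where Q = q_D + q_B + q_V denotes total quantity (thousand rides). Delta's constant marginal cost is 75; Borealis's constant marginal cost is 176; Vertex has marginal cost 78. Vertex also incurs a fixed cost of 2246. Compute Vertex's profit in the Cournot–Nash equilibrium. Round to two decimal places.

3398.53

Delta's profit: π_D = (408 - 2Q)q_D - (75q_D). Setting ∂π_D/∂q_D = 0: 333 - 4q_D - 2(q_B + q_V) = 0.
Borealis's first-order condition: 232 - 4q_B - 2(q_D + q_V) = 0.
Vertex's first-order condition: 330 - 4q_V - 2(q_D + q_B) = 0.
Adding the 3 conditions: 895 − 4Q − 4Q = 0, i.e. Q = 895/8.
Back-substituting: q_D = (333 − 895/4)/2 = 437/8, q_B = (232 − 895/4)/2 = 33/8, q_V = (330 − 895/4)/2 = 425/8.
Price P = 408 - 2·(895/8) = 737/4.
Vertex's profit: (737/4 - 78)·(425/8) - 2246 = 3398.5313.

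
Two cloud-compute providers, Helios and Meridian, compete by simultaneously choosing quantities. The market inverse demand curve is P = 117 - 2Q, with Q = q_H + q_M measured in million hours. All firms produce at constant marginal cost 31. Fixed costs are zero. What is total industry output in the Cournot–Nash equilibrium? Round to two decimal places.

Each firm earns π_i = (117 - 2Q)q_i - 31q_i.
Setting ∂π_i/∂q_i = 0 with rivals' quantities fixed: 86 - 4q_i - 2q_j = 0.
With identical firms every q_j equals q_i, so q_j = q_i and 86 = 6q_i, giving q_i = 43/3.
Total output Q = 43/3 + 43/3 = 86/3.

28.67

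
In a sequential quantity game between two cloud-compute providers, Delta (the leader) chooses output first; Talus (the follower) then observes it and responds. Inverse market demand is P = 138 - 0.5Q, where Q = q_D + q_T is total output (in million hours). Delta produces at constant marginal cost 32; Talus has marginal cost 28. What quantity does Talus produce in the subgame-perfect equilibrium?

59

Solve by backward induction. Given q_D, the follower Talus maximises π_T = (138 - (1/2)q_D - (1/2)q_T)q_T - 28q_T.
Follower FOC: 110 - (1/2)q_D - q_T = 0, so q_T(q_D) = (110 - (1/2)q_D).
The leader anticipates this reaction. Substituting into P = 138 - 0.5Q gives P = 83 - (1/4)q_D, so π_D = (83 - (1/4)q_D)q_D - 32q_D.
Maximising: ∂π_D/∂q_D = 51 - (1/2)q_D = 0, giving q_D = 102.
Then q_T = (110 - (1/2)·102) = 59.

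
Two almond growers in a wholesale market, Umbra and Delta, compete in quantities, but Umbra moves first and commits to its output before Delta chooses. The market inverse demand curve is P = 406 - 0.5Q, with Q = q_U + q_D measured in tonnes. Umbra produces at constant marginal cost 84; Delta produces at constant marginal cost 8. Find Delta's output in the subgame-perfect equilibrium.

275

Solve by backward induction. Given q_U, the follower Delta maximises π_D = (406 - (1/2)q_U - (1/2)q_D)q_D - 8q_D.
Setting the follower's marginal profit to zero, 398 - (1/2)q_U - q_D = 0, i.e. q_D = (398 - (1/2)q_U).
The leader anticipates this reaction. Substituting into P = 406 - 0.5Q gives P = 207 - (1/4)q_U, so π_U = (207 - (1/4)q_U)q_U - 84q_U.
Leader FOC: 123 - (1/2)q_U = 0, so q_U = 246.
Then q_D = (398 - (1/2)·246) = 275.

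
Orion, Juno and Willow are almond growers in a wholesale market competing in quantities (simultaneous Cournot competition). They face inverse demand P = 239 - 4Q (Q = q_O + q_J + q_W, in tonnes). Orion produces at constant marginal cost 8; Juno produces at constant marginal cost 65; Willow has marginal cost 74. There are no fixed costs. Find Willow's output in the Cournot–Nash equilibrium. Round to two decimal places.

Orion's profit: π_O = (239 - 4Q)q_O - (8q_O). Setting ∂π_O/∂q_O = 0: 231 - 8q_O - 4(q_J + q_W) = 0.
Juno's profit: π_J = (239 - 4Q)q_J - (65q_J). Setting ∂π_J/∂q_J = 0: 174 - 8q_J - 4(q_O + q_W) = 0.
Willow's profit: π_W = (239 - 4Q)q_W - (74q_W). Setting ∂π_W/∂q_W = 0: 165 - 8q_W - 4(q_O + q_J) = 0.
Summing all 3 equations gives 570 − 16Q = 0, hence Q = 285/8.
Back-substituting: q_O = (231 − 285/2)/4 = 177/8, q_J = (174 − 285/2)/4 = 63/8, q_W = (165 − 285/2)/4 = 45/8.

5.63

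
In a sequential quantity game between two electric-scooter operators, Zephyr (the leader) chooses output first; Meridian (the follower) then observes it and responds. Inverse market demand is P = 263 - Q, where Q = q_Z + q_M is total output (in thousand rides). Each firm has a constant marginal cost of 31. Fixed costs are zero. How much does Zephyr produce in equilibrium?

The follower Meridian best-responds to any q_Z: π_M = (263 - Q)q_M - 31q_M.
∂π_M/∂q_M = 232 - q_Z - 2q_M = 0 gives the reaction function q_M = (232 - q_Z)/2.
Zephyr substitutes q_M(q_Z) into its own profit: π_Z = q_Z(263 - q_Z - (232 - q_Z)/2) - 31q_Z = (147 - (1/2)q_Z)q_Z - 31q_Z.
Maximising: ∂π_Z/∂q_Z = 116 - q_Z = 0, giving q_Z = 116.
Then q_M = (232 - 116)/2 = 58.

116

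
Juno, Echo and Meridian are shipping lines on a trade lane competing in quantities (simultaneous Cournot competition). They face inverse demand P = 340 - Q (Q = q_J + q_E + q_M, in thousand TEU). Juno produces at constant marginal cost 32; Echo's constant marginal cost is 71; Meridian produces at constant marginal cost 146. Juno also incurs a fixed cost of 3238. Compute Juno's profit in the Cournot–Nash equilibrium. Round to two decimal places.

Juno's profit: π_J = (340 - Q)q_J - (32q_J). Setting ∂π_J/∂q_J = 0: 308 - 2q_J - (q_E + q_M) = 0.
Echo's first-order condition: 269 - 2q_E - (q_J + q_M) = 0.
Meridian's profit: π_M = (340 - Q)q_M - (146q_M). Setting ∂π_M/∂q_M = 0: 194 - 2q_M - (q_J + q_E) = 0.
Summing all 3 equations gives 771 − 4Q = 0, hence Q = 771/4.
Back-substituting: q_J = (308 − 771/4) = 461/4, q_E = (269 − 771/4) = 305/4, q_M = (194 − 771/4) = 5/4.
Price P = 340 - 771/4 = 589/4.
Juno's profit: (589/4 - 32)·(461/4) - 3238 = 10044.5625.

10044.56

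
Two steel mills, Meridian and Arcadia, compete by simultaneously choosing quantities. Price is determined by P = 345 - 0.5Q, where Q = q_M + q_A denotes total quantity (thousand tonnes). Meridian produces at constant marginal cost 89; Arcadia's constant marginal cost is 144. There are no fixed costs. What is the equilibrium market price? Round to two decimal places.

Meridian's profit: π_M = (345 - 0.5Q)q_M - (89q_M). Setting ∂π_M/∂q_M = 0: 256 - q_M - (1/2)(q_A) = 0.
Arcadia's first-order condition: 201 - q_A - (1/2)(q_M) = 0.
Best responses: q_M = (256 - (1/2)q_A), q_A = (201 - (1/2)q_M).
Solving the pair: q_M = 622/3, q_A = 292/3.
Total output Q = 914/3, so price P = 345 - (1/2)·(914/3) = 578/3.

192.67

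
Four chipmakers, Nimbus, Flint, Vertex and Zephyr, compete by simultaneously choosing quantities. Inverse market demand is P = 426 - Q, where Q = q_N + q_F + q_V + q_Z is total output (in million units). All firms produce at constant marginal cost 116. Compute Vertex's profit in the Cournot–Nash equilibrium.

3844

Each firm earns π_i = (426 - Q)q_i - 116q_i.
First-order condition (treating rivals' output as given): 310 - 2q_i - Σ_{j≠i} q_j = 0.
By symmetry each firm produces the same amount; substituting Σ_{j≠i} q_j = 3q_i yields q_i = 310/5 = 62.
Price P = 426 - 248 = 178.
Vertex's profit: (178 - 116)·62 = 3844.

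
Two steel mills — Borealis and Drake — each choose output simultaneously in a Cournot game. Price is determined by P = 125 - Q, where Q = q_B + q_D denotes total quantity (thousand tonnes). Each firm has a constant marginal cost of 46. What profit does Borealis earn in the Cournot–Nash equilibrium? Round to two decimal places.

693.44

A representative firm's profit is π_i = q_i(125 - Q) - 46q_i.
First-order condition (treating rivals' output as given): 79 - 2q_i - q_j = 0.
By symmetry each firm produces the same amount; substituting q_j = q_i yields q_i = 79/3.
Price P = 125 - 158/3 = 217/3.
Borealis's profit: (217/3 - 46)·(79/3) = 693.4444.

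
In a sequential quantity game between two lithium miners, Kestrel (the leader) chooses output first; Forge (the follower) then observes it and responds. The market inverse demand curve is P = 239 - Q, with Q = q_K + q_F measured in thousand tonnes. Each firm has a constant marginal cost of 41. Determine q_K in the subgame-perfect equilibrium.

The follower Forge best-responds to any q_K: π_F = (239 - Q)q_F - 41q_F.
Setting the follower's marginal profit to zero, 198 - q_K - 2q_F = 0, i.e. q_F = (198 - q_K)/2.
The leader anticipates this reaction. Substituting into P = 239 - Q gives P = 140 - (1/2)q_K, so π_K = (140 - (1/2)q_K)q_K - 41q_K.
Maximising: ∂π_K/∂q_K = 99 - q_K = 0, giving q_K = 99.
Then q_F = (198 - 99)/2 = 99/2.

99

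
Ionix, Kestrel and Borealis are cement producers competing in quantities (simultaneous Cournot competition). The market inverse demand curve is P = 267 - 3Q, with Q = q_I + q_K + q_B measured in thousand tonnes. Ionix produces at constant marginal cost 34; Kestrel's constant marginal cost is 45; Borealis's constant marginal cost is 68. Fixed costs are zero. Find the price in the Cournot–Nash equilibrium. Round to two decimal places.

Ionix's profit: π_I = (267 - 3Q)q_I - (34q_I). Setting ∂π_I/∂q_I = 0: 233 - 6q_I - 3(q_K + q_B) = 0.
Kestrel's profit: π_K = (267 - 3Q)q_K - (45q_K). Setting ∂π_K/∂q_K = 0: 222 - 6q_K - 3(q_I + q_B) = 0.
Borealis's first-order condition: 199 - 6q_B - 3(q_I + q_K) = 0.
Summing all 3 equations gives 654 − 12Q = 0, hence Q = 109/2.
Back-substituting: q_I = (233 − 327/2)/3 = 139/6, q_K = (222 − 327/2)/3 = 39/2, q_B = (199 − 327/2)/3 = 71/6.
Total output Q = 109/2, so price P = 267 - 3·(109/2) = 207/2.

103.50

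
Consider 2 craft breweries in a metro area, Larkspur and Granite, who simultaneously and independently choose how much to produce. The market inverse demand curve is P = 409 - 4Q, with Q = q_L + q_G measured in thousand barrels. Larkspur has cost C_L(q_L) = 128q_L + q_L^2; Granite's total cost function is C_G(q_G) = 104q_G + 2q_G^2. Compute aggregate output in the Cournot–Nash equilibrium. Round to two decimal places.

Larkspur's profit: π_L = (409 - 4Q)q_L - (128q_L + q_L²). Setting ∂π_L/∂q_L = 0: 281 - 10q_L - 4(q_G) = 0.
Granite's first-order condition: 305 - 12q_G - 4(q_L) = 0.
Best responses: q_L = (281 - 4q_G)/10, q_G = (305 - 4q_L)/12.
Solving the pair: q_L = 269/13, q_G = 963/52.
Total output Q = 269/13 + 963/52 = 39.2115.

39.21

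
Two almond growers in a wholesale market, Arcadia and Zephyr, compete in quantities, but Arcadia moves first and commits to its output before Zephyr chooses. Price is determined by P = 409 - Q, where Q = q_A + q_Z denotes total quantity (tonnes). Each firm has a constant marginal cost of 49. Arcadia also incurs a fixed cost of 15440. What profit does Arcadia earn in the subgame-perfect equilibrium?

Solve by backward induction. Given q_A, the follower Zephyr maximises π_Z = (409 - q_A - q_Z)q_Z - 49q_Z.
Setting the follower's marginal profit to zero, 360 - q_A - 2q_Z = 0, i.e. q_Z = (360 - q_A)/2.
Arcadia substitutes q_Z(q_A) into its own profit: π_A = q_A(409 - q_A - (360 - q_A)/2) - 49q_A = (229 - (1/2)q_A)q_A - 49q_A.
The leader's first-order condition 180 - q_A = 0 yields q_A = 180.
Then q_Z = (360 - 180)/2 = 90.
Price P = 409 - 270 = 139.
Arcadia's profit: (139 - 49)·180 - 15440 = 760.

760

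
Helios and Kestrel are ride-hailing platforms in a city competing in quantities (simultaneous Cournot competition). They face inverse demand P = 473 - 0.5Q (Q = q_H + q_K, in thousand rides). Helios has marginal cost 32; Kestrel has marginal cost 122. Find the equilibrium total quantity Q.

528

Helios's profit: π_H = (473 - 0.5Q)q_H - (32q_H). Setting ∂π_H/∂q_H = 0: 441 - q_H - (1/2)(q_K) = 0.
Kestrel's first-order condition: 351 - q_K - (1/2)(q_H) = 0.
Rearranging gives the reaction functions q_H = (441 - (1/2)q_K) and q_K = (351 - (1/2)q_H).
Solving the pair: q_H = 354, q_K = 174.
Total output Q = 354 + 174 = 528.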